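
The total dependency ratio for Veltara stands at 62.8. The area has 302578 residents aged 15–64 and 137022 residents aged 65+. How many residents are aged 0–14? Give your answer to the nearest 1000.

Aged 0–14: 53000

Total dependency ratio = (youth + elderly) / working-age × 100
62.8 = (Y + 137022) / 302578 × 100
⇒ 53000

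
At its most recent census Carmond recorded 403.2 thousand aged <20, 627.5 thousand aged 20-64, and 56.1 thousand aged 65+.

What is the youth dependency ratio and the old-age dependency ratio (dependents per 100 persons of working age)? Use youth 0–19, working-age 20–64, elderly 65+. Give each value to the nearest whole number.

Youth dependency ratio: 64
Old-age dependency ratio: 9

Youth dependency ratio = 403.2 / 627.5 × 100 = 64
Old-age dependency ratio = 56.1 / 627.5 × 100 = 9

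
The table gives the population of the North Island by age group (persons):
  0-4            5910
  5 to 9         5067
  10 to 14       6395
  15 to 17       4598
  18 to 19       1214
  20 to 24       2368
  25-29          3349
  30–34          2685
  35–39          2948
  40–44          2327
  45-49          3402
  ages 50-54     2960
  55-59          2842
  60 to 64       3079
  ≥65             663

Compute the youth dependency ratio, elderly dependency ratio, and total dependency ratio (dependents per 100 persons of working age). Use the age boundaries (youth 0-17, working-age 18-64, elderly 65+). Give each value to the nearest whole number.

0–17: 5910 + 5067 + 6395 + 4598 = 21970
18–64: 1214 + 2368 + 3349 + 2685 + 2948 + 2327 + 3402 + 2960 + 2842 + 3079 = 27174
65+: 663
Youth dependency ratio = 21970 / 27174 × 100 = 81
Old-age dependency ratio = 663 / 27174 × 100 = 2
Total dependency ratio = (21970 + 663) / 27174 × 100 = 22633 / 27174 × 100 = 83

Youth dependency ratio: 81
Old-age dependency ratio: 2
Total dependency ratio: 83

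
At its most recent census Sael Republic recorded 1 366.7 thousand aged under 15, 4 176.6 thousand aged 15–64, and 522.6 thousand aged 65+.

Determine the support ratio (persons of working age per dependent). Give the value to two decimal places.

Support ratio = 4 176.6 / (1 366.7 + 522.6) = 4 176.6 / 1 889.3 = 2.21

Support ratio: 2.21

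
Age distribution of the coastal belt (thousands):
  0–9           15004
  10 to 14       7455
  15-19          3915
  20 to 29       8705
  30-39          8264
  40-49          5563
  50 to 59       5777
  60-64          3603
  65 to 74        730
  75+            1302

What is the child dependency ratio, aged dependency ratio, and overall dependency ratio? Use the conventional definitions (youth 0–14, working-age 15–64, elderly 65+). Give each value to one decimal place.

0–14: 15004 + 7455 = 22459
15–64: 3915 + 8705 + 8264 + 5563 + 5777 + 3603 = 35827
65+: 730 + 1302 = 2032
Youth dependency ratio = 22459 / 35827 × 100 = 62.7
Old-age dependency ratio = 2032 / 35827 × 100 = 5.7
Total dependency ratio = (22459 + 2032) / 35827 × 100 = 24491 / 35827 × 100 = 68.4

Youth dependency ratio: 62.7
Old-age dependency ratio: 5.7
Total dependency ratio: 68.4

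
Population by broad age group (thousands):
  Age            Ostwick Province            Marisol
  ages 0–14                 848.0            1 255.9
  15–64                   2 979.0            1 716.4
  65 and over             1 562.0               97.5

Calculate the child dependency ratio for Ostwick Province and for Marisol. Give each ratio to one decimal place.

Ostwick Province: 28.5
Marisol: 73.2

Ostwick Province: 848.0 / 2 979.0 × 100 = 28.5
Marisol: 1 255.9 / 1 716.4 × 100 = 73.2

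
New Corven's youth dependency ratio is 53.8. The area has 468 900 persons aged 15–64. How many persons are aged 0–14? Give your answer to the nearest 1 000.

Aged 0–14: 252 000

Youth dependency ratio = youth / working-age × 100
53.8 = Y / 468 900 × 100
⇒ 252 000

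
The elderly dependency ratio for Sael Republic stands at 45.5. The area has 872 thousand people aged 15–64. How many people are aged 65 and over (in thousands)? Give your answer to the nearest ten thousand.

Old-age dependency ratio = elderly / working-age × 100
45.5 = E / 872 × 100
⇒ 400

Aged 65 and over: 400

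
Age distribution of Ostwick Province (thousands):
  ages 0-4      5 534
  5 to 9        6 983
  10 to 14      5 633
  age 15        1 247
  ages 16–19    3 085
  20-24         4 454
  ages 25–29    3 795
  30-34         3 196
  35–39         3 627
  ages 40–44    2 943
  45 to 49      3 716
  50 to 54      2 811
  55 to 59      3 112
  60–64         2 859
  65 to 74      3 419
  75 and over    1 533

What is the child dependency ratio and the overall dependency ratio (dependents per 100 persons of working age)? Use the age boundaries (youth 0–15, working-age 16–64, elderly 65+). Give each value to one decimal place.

Youth dependency ratio: 57.7
Total dependency ratio: 72.5

0–15: 5 534 + 6 983 + 5 633 + 1 247 = 19 397
16–64: 3 085 + 4 454 + 3 795 + 3 196 + 3 627 + 2 943 + 3 716 + 2 811 + 3 112 + 2 859 = 33 598
65+: 3 419 + 1 533 = 4 952
Youth dependency ratio = 19 397 / 33 598 × 100 = 57.7
Total dependency ratio = (19 397 + 4 952) / 33 598 × 100 = 24 349 / 33 598 × 100 = 72.5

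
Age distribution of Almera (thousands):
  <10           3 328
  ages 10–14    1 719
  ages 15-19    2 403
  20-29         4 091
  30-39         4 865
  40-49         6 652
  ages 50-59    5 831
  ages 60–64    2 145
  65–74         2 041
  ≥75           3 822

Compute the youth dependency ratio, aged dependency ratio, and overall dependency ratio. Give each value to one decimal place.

0–14: 3 328 + 1 719 = 5 047
15–64: 2 403 + 4 091 + 4 865 + 6 652 + 5 831 + 2 145 = 25 987
65+: 2 041 + 3 822 = 5 863
Youth dependency ratio = 5 047 / 25 987 × 100 = 19.4
Old-age dependency ratio = 5 863 / 25 987 × 100 = 22.6
Total dependency ratio = (5 047 + 5 863) / 25 987 × 100 = 10 910 / 25 987 × 100 = 42.0

Youth dependency ratio: 19.4
Old-age dependency ratio: 22.6
Total dependency ratio: 42.0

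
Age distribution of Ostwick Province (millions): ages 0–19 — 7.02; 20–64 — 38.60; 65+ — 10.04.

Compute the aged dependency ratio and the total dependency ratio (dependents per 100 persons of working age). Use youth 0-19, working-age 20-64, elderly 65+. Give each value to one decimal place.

Old-age dependency ratio: 26.0
Total dependency ratio: 44.2

Old-age dependency ratio = 10.04 / 38.60 × 100 = 26.0
Total dependency ratio = (7.02 + 10.04) / 38.60 × 100 = 17.06 / 38.60 × 100 = 44.2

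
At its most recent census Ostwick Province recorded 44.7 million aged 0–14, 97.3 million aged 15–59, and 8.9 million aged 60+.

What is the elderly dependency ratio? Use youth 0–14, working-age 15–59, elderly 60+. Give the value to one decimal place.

Old-age dependency ratio = 8.9 / 97.3 × 100 = 9.1

Old-age dependency ratio: 9.1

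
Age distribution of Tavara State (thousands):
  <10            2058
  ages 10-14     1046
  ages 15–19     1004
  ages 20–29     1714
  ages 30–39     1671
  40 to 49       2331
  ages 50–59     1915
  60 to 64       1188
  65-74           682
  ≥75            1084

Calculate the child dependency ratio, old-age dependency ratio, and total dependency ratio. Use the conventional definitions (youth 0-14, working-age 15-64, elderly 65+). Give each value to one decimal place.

0–14: 2058 + 1046 = 3104
15–64: 1004 + 1714 + 1671 + 2331 + 1915 + 1188 = 9823
65+: 682 + 1084 = 1766
Youth dependency ratio = 3104 / 9823 × 100 = 31.6
Old-age dependency ratio = 1766 / 9823 × 100 = 18.0
Total dependency ratio = (3104 + 1766) / 9823 × 100 = 4870 / 9823 × 100 = 49.6

Youth dependency ratio: 31.6
Old-age dependency ratio: 18.0
Total dependency ratio: 49.6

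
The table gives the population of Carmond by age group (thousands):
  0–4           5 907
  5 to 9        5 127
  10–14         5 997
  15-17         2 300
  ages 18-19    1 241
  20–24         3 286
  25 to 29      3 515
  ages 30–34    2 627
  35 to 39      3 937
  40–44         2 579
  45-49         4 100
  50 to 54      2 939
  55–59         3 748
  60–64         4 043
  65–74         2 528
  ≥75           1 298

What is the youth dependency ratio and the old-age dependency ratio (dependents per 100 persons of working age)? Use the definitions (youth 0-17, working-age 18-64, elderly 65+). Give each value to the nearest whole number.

Youth dependency ratio: 60
Old-age dependency ratio: 12

0–17: 5 907 + 5 127 + 5 997 + 2 300 = 19 331
18–64: 1 241 + 3 286 + 3 515 + 2 627 + 3 937 + 2 579 + 4 100 + 2 939 + 3 748 + 4 043 = 32 015
65+: 2 528 + 1 298 = 3 826
Youth dependency ratio = 19 331 / 32 015 × 100 = 60
Old-age dependency ratio = 3 826 / 32 015 × 100 = 12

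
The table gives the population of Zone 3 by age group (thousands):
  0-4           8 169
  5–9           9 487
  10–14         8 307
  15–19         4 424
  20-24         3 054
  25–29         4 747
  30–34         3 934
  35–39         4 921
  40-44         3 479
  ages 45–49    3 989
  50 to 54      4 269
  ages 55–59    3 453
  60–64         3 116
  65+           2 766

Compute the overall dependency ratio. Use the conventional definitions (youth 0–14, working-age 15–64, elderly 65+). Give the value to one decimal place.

0–14: 8 169 + 9 487 + 8 307 = 25 963
15–64: 4 424 + 3 054 + 4 747 + 3 934 + 4 921 + 3 479 + 3 989 + 4 269 + 3 453 + 3 116 = 39 386
65+: 2 766
Total dependency ratio = (25 963 + 2 766) / 39 386 × 100 = 28 729 / 39 386 × 100 = 72.9

Total dependency ratio: 72.9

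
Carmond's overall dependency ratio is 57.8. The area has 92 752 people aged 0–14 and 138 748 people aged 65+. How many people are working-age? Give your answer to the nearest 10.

Total dependency ratio = (youth + elderly) / working-age × 100
57.8 = (92 752 + 138 748) / W × 100
⇒ 400 520

Working-age: 400 520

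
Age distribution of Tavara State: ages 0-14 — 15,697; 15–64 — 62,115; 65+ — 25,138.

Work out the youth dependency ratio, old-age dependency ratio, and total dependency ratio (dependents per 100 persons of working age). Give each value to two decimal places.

Youth dependency ratio: 25.27
Old-age dependency ratio: 40.47
Total dependency ratio: 65.74

Youth dependency ratio = 15,697 / 62,115 × 100 = 25.27
Old-age dependency ratio = 25,138 / 62,115 × 100 = 40.47
Total dependency ratio = (15,697 + 25,138) / 62,115 × 100 = 40,835 / 62,115 × 100 = 65.74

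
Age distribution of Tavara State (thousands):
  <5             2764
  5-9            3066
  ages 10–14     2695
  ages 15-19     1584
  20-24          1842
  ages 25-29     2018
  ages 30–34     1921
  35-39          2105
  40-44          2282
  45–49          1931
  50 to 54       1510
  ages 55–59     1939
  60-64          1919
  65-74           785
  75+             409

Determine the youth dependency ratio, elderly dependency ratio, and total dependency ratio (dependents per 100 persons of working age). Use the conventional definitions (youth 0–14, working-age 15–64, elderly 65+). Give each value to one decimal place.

0–14: 2764 + 3066 + 2695 = 8525
15–64: 1584 + 1842 + 2018 + 1921 + 2105 + 2282 + 1931 + 1510 + 1939 + 1919 = 19051
65+: 785 + 409 = 1194
Youth dependency ratio = 8525 / 19051 × 100 = 44.7
Old-age dependency ratio = 1194 / 19051 × 100 = 6.3
Total dependency ratio = (8525 + 1194) / 19051 × 100 = 9719 / 19051 × 100 = 51.0

Youth dependency ratio: 44.7
Old-age dependency ratio: 6.3
Total dependency ratio: 51.0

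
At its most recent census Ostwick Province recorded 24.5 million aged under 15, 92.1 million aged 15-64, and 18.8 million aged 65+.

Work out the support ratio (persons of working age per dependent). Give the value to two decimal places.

Support ratio = 92.1 / (24.5 + 18.8) = 92.1 / 43.3 = 2.13

Support ratio: 2.13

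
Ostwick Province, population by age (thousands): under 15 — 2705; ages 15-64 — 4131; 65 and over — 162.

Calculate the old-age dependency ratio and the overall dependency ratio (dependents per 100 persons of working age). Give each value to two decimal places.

Old-age dependency ratio = 162 / 4131 × 100 = 3.92
Total dependency ratio = (2705 + 162) / 4131 × 100 = 2867 / 4131 × 100 = 69.40

Old-age dependency ratio: 3.92
Total dependency ratio: 69.40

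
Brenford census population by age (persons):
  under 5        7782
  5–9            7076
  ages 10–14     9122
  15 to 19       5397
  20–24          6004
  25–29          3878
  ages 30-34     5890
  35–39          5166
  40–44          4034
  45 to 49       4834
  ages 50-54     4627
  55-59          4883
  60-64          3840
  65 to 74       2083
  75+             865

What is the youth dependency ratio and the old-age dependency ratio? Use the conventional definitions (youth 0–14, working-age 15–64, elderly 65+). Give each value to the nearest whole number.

Youth dependency ratio: 49
Old-age dependency ratio: 6

0–14: 7782 + 7076 + 9122 = 23980
15–64: 5397 + 6004 + 3878 + 5890 + 5166 + 4034 + 4834 + 4627 + 4883 + 3840 = 48553
65+: 2083 + 865 = 2948
Youth dependency ratio = 23980 / 48553 × 100 = 49
Old-age dependency ratio = 2948 / 48553 × 100 = 6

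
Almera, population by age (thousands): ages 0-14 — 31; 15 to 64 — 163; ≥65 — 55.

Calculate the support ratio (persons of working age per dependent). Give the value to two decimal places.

Support ratio: 1.90

Support ratio = 163 / (31 + 55) = 163 / 86 = 1.90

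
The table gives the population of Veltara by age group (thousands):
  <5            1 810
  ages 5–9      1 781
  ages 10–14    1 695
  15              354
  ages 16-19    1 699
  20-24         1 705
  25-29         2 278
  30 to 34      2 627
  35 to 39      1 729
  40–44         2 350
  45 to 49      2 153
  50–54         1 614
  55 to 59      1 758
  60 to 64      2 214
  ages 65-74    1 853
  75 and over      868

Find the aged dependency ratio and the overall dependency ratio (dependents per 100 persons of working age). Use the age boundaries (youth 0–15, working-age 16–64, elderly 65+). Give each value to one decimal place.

Old-age dependency ratio: 13.5
Total dependency ratio: 41.5

0–15: 1 810 + 1 781 + 1 695 + 354 = 5 640
16–64: 1 699 + 1 705 + 2 278 + 2 627 + 1 729 + 2 350 + 2 153 + 1 614 + 1 758 + 2 214 = 20 127
65+: 1 853 + 868 = 2 721
Old-age dependency ratio = 2 721 / 20 127 × 100 = 13.5
Total dependency ratio = (5 640 + 2 721) / 20 127 × 100 = 8 361 / 20 127 × 100 = 41.5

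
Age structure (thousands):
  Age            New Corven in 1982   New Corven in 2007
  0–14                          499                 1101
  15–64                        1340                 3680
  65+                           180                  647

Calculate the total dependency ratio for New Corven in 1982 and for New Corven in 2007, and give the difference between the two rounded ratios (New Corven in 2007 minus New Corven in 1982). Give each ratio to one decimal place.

New Corven in 1982: (499 + 180) / 1340 × 100 = 679 / 1340 × 100 = 50.7
New Corven in 2007: (1101 + 647) / 3680 × 100 = 1748 / 3680 × 100 = 47.5

New Corven in 1982: 50.7
New Corven in 2007: 47.5
Difference: -3.2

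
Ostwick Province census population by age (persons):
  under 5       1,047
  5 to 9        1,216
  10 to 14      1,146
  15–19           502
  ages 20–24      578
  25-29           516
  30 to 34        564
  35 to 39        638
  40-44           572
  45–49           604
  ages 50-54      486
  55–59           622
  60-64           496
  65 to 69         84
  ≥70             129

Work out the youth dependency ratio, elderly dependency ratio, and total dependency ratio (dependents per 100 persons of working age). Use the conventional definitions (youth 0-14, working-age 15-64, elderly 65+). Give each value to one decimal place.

Youth dependency ratio: 61.1
Old-age dependency ratio: 3.8
Total dependency ratio: 64.9

0–14: 1,047 + 1,216 + 1,146 = 3,409
15–64: 502 + 578 + 516 + 564 + 638 + 572 + 604 + 486 + 622 + 496 = 5,578
65+: 84 + 129 = 213
Youth dependency ratio = 3,409 / 5,578 × 100 = 61.1
Old-age dependency ratio = 213 / 5,578 × 100 = 3.8
Total dependency ratio = (3,409 + 213) / 5,578 × 100 = 3,622 / 5,578 × 100 = 64.9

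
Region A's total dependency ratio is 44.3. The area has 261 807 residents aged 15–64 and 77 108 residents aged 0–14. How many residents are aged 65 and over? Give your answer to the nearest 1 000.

Aged 65 and over: 39 000

Total dependency ratio = (youth + elderly) / working-age × 100
44.3 = (77 108 + E) / 261 807 × 100
⇒ 39 000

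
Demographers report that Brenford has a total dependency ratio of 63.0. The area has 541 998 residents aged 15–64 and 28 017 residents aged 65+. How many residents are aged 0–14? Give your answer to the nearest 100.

Total dependency ratio = (youth + elderly) / working-age × 100
63.0 = (Y + 28 017) / 541 998 × 100
⇒ 313 400

Aged 0–14: 313 400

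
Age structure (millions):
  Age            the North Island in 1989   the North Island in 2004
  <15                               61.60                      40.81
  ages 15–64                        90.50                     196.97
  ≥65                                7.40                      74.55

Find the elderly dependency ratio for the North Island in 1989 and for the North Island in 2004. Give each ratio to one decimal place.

the North Island in 1989: 7.40 / 90.50 × 100 = 8.2
the North Island in 2004: 74.55 / 196.97 × 100 = 37.8

the North Island in 1989: 8.2
the North Island in 2004: 37.8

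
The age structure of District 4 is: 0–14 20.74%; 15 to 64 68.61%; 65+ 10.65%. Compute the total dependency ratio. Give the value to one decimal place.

Total dependency ratio: 45.8

Total dependency ratio = (20.74 + 10.65) / 68.61 × 100 = 31.39 / 68.61 × 100 = 45.8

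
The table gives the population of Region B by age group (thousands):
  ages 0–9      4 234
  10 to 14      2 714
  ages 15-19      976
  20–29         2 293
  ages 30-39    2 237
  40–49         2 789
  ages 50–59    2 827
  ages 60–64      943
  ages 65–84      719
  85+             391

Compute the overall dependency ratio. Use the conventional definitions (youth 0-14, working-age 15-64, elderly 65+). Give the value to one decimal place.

Total dependency ratio: 66.8

0–14: 4 234 + 2 714 = 6 948
15–64: 976 + 2 293 + 2 237 + 2 789 + 2 827 + 943 = 12 065
65+: 719 + 391 = 1 110
Total dependency ratio = (6 948 + 1 110) / 12 065 × 100 = 8 058 / 12 065 × 100 = 66.8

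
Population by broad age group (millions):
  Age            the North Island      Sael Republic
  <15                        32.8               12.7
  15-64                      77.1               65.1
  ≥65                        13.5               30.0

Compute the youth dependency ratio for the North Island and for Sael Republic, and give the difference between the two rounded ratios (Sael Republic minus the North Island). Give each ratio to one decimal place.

the North Island: 32.8 / 77.1 × 100 = 42.5
Sael Republic: 12.7 / 65.1 × 100 = 19.5

the North Island: 42.5
Sael Republic: 19.5
Difference: -23.0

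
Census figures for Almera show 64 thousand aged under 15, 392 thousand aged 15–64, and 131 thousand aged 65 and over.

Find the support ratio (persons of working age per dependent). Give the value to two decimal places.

Support ratio = 392 / (64 + 131) = 392 / 195 = 2.01

Support ratio: 2.01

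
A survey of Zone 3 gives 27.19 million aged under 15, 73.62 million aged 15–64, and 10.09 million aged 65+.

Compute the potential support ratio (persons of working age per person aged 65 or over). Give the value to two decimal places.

Potential support ratio = 73.62 / 10.09 = 7.30

Potential support ratio: 7.30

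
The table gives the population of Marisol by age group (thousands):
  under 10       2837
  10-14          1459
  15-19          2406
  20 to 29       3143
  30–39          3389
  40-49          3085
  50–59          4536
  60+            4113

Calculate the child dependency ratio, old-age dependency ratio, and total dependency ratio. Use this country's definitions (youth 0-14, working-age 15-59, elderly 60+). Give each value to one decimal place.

0–14: 2837 + 1459 = 4296
15–59: 2406 + 3143 + 3389 + 3085 + 4536 = 16559
60+: 4113
Youth dependency ratio = 4296 / 16559 × 100 = 25.9
Old-age dependency ratio = 4113 / 16559 × 100 = 24.8
Total dependency ratio = (4296 + 4113) / 16559 × 100 = 8409 / 16559 × 100 = 50.8

Youth dependency ratio: 25.9
Old-age dependency ratio: 24.8
Total dependency ratio: 50.8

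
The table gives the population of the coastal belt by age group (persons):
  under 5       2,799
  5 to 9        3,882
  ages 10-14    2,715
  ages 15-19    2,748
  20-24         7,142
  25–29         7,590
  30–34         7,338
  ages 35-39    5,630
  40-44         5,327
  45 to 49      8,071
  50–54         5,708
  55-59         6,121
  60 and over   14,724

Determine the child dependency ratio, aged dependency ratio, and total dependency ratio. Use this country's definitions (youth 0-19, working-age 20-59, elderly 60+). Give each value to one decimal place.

0–19: 2,799 + 3,882 + 2,715 + 2,748 = 12,144
20–59: 7,142 + 7,590 + 7,338 + 5,630 + 5,327 + 8,071 + 5,708 + 6,121 = 52,927
60+: 14,724
Youth dependency ratio = 12,144 / 52,927 × 100 = 22.9
Old-age dependency ratio = 14,724 / 52,927 × 100 = 27.8
Total dependency ratio = (12,144 + 14,724) / 52,927 × 100 = 26,868 / 52,927 × 100 = 50.8

Youth dependency ratio: 22.9
Old-age dependency ratio: 27.8
Total dependency ratio: 50.8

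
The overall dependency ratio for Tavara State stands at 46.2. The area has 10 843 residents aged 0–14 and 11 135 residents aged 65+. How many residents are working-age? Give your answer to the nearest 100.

Working-age: 47 600

Total dependency ratio = (youth + elderly) / working-age × 100
46.2 = (10 843 + 11 135) / W × 100
⇒ 47 600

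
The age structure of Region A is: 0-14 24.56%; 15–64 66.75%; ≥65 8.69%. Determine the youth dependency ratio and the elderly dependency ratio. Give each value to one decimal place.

Youth dependency ratio = 24.56 / 66.75 × 100 = 36.8
Old-age dependency ratio = 8.69 / 66.75 × 100 = 13.0

Youth dependency ratio: 36.8
Old-age dependency ratio: 13.0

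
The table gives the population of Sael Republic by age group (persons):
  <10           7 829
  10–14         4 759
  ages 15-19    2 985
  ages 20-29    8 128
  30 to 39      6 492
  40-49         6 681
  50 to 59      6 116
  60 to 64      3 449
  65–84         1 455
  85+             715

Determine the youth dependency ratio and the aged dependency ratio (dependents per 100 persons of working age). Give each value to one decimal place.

Youth dependency ratio: 37.2
Old-age dependency ratio: 6.4

0–14: 7 829 + 4 759 = 12 588
15–64: 2 985 + 8 128 + 6 492 + 6 681 + 6 116 + 3 449 = 33 851
65+: 1 455 + 715 = 2 170
Youth dependency ratio = 12 588 / 33 851 × 100 = 37.2
Old-age dependency ratio = 2 170 / 33 851 × 100 = 6.4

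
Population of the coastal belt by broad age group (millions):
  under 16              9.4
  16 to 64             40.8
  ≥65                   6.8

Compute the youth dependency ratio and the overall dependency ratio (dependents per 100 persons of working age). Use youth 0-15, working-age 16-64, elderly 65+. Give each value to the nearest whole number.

Youth dependency ratio = 9.4 / 40.8 × 100 = 23
Total dependency ratio = (9.4 + 6.8) / 40.8 × 100 = 16.2 / 40.8 × 100 = 40

Youth dependency ratio: 23
Total dependency ratio: 40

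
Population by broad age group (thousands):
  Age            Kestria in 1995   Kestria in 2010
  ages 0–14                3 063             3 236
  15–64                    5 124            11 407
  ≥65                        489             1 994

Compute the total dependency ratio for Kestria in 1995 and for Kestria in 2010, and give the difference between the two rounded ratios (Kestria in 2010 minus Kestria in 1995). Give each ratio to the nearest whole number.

Kestria in 1995: (3 063 + 489) / 5 124 × 100 = 3 552 / 5 124 × 100 = 69
Kestria in 2010: (3 236 + 1 994) / 11 407 × 100 = 5 230 / 11 407 × 100 = 46

Kestria in 1995: 69
Kestria in 2010: 46
Difference: -23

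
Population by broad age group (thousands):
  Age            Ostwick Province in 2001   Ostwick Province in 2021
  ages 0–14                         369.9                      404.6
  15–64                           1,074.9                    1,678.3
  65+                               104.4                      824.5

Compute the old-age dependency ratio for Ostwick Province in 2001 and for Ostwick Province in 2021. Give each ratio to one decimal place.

Ostwick Province in 2001: 9.7
Ostwick Province in 2021: 49.1

Ostwick Province in 2001: 104.4 / 1,074.9 × 100 = 9.7
Ostwick Province in 2021: 824.5 / 1,678.3 × 100 = 49.1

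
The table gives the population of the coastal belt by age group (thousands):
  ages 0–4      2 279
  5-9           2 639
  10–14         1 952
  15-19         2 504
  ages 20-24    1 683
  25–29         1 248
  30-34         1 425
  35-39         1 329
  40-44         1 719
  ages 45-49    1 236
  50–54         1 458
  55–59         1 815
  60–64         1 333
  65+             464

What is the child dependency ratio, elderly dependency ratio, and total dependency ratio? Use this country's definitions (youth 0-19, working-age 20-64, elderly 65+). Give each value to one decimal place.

0–19: 2 279 + 2 639 + 1 952 + 2 504 = 9 374
20–64: 1 683 + 1 248 + 1 425 + 1 329 + 1 719 + 1 236 + 1 458 + 1 815 + 1 333 = 13 246
65+: 464
Youth dependency ratio = 9 374 / 13 246 × 100 = 70.8
Old-age dependency ratio = 464 / 13 246 × 100 = 3.5
Total dependency ratio = (9 374 + 464) / 13 246 × 100 = 9 838 / 13 246 × 100 = 74.3

Youth dependency ratio: 70.8
Old-age dependency ratio: 3.5
Total dependency ratio: 74.3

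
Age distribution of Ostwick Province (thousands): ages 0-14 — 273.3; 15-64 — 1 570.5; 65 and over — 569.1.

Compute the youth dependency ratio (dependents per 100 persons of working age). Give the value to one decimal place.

Youth dependency ratio: 17.4

Youth dependency ratio = 273.3 / 1 570.5 × 100 = 17.4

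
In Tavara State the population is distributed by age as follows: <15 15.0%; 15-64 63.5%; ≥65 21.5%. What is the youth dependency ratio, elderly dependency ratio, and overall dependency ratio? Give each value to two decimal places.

Youth dependency ratio: 23.62
Old-age dependency ratio: 33.86
Total dependency ratio: 57.48

Youth dependency ratio = 15.0 / 63.5 × 100 = 23.62
Old-age dependency ratio = 21.5 / 63.5 × 100 = 33.86
Total dependency ratio = (15.0 + 21.5) / 63.5 × 100 = 36.5 / 63.5 × 100 = 57.48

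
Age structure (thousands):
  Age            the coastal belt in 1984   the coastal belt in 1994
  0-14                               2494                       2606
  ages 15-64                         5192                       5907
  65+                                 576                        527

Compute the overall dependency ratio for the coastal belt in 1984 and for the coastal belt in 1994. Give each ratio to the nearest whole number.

the coastal belt in 1984: (2494 + 576) / 5192 × 100 = 3070 / 5192 × 100 = 59
the coastal belt in 1994: (2606 + 527) / 5907 × 100 = 3133 / 5907 × 100 = 53

the coastal belt in 1984: 59
the coastal belt in 1994: 53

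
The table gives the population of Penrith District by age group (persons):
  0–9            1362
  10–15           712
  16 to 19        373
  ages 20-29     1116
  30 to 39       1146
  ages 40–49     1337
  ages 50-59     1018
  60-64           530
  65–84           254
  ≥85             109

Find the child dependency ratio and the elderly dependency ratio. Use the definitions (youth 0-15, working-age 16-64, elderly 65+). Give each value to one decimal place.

0–15: 1362 + 712 = 2074
16–64: 373 + 1116 + 1146 + 1337 + 1018 + 530 = 5520
65+: 254 + 109 = 363
Youth dependency ratio = 2074 / 5520 × 100 = 37.6
Old-age dependency ratio = 363 / 5520 × 100 = 6.6

Youth dependency ratio: 37.6
Old-age dependency ratio: 6.6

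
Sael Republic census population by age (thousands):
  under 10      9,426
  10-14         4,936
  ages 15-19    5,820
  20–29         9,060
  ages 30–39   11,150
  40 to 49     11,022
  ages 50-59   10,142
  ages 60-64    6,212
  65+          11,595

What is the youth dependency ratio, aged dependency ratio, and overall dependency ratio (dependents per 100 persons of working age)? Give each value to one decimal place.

0–14: 9,426 + 4,936 = 14,362
15–64: 5,820 + 9,060 + 11,150 + 11,022 + 10,142 + 6,212 = 53,406
65+: 11,595
Youth dependency ratio = 14,362 / 53,406 × 100 = 26.9
Old-age dependency ratio = 11,595 / 53,406 × 100 = 21.7
Total dependency ratio = (14,362 + 11,595) / 53,406 × 100 = 25,957 / 53,406 × 100 = 48.6

Youth dependency ratio: 26.9
Old-age dependency ratio: 21.7
Total dependency ratio: 48.6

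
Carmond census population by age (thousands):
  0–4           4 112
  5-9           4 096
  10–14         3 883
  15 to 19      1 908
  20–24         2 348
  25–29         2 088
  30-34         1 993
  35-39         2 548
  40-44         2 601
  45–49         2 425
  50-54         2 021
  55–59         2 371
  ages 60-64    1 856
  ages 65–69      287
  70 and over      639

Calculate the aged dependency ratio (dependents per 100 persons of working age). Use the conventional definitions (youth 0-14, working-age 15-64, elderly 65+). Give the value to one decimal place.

0–14: 4 112 + 4 096 + 3 883 = 12 091
15–64: 1 908 + 2 348 + 2 088 + 1 993 + 2 548 + 2 601 + 2 425 + 2 021 + 2 371 + 1 856 = 22 159
65+: 287 + 639 = 926
Old-age dependency ratio = 926 / 22 159 × 100 = 4.2

Old-age dependency ratio: 4.2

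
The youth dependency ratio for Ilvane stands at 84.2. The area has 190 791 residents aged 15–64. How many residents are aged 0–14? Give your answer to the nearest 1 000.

Youth dependency ratio = youth / working-age × 100
84.2 = Y / 190 791 × 100
⇒ 161 000

Aged 0–14: 161 000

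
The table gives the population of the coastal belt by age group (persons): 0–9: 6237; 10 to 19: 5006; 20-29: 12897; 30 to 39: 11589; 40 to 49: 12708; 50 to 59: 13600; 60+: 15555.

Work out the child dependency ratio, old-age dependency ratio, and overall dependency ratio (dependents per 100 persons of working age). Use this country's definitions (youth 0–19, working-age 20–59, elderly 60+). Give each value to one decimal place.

0–19: 6237 + 5006 = 11243
20–59: 12897 + 11589 + 12708 + 13600 = 50794
60+: 15555
Youth dependency ratio = 11243 / 50794 × 100 = 22.1
Old-age dependency ratio = 15555 / 50794 × 100 = 30.6
Total dependency ratio = (11243 + 15555) / 50794 × 100 = 26798 / 50794 × 100 = 52.8

Youth dependency ratio: 22.1
Old-age dependency ratio: 30.6
Total dependency ratio: 52.8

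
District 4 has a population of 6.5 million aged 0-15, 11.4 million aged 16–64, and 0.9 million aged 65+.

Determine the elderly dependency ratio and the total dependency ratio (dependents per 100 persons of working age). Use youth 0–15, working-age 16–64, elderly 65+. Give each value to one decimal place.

Old-age dependency ratio = 0.9 / 11.4 × 100 = 7.9
Total dependency ratio = (6.5 + 0.9) / 11.4 × 100 = 7.4 / 11.4 × 100 = 64.9

Old-age dependency ratio: 7.9
Total dependency ratio: 64.9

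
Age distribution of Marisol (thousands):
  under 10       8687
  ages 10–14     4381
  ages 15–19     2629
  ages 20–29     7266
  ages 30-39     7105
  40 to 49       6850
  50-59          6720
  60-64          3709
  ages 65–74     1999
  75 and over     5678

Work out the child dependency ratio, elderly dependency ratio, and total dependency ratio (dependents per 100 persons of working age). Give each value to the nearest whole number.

Youth dependency ratio: 38
Old-age dependency ratio: 22
Total dependency ratio: 61

0–14: 8687 + 4381 = 13068
15–64: 2629 + 7266 + 7105 + 6850 + 6720 + 3709 = 34279
65+: 1999 + 5678 = 7677
Youth dependency ratio = 13068 / 34279 × 100 = 38
Old-age dependency ratio = 7677 / 34279 × 100 = 22
Total dependency ratio = (13068 + 7677) / 34279 × 100 = 20745 / 34279 × 100 = 61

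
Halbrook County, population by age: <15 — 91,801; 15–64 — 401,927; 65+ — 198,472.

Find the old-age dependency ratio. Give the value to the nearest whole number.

Old-age dependency ratio = 198,472 / 401,927 × 100 = 49

Old-age dependency ratio: 49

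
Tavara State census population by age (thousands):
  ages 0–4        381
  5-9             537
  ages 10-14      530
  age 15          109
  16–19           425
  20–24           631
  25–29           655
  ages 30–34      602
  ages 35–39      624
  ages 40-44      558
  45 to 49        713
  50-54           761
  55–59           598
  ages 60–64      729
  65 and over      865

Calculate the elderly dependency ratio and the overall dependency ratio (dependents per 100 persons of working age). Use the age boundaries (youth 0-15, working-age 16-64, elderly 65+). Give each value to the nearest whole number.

0–15: 381 + 537 + 530 + 109 = 1,557
16–64: 425 + 631 + 655 + 602 + 624 + 558 + 713 + 761 + 598 + 729 = 6,296
65+: 865
Old-age dependency ratio = 865 / 6,296 × 100 = 14
Total dependency ratio = (1,557 + 865) / 6,296 × 100 = 2,422 / 6,296 × 100 = 38

Old-age dependency ratio: 14
Total dependency ratio: 38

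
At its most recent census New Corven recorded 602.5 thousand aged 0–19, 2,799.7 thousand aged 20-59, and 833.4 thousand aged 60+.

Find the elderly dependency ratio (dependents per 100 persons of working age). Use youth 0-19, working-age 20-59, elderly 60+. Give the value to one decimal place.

Old-age dependency ratio = 833.4 / 2,799.7 × 100 = 29.8

Old-age dependency ratio: 29.8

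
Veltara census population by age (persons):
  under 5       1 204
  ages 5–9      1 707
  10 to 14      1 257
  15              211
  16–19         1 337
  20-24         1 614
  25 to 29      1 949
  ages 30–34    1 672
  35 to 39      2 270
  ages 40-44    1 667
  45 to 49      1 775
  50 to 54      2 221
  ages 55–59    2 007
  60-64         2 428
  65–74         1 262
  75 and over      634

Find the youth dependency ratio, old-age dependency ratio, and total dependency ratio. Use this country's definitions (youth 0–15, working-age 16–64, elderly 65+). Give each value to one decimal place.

Youth dependency ratio: 23.1
Old-age dependency ratio: 10.0
Total dependency ratio: 33.1

0–15: 1 204 + 1 707 + 1 257 + 211 = 4 379
16–64: 1 337 + 1 614 + 1 949 + 1 672 + 2 270 + 1 667 + 1 775 + 2 221 + 2 007 + 2 428 = 18 940
65+: 1 262 + 634 = 1 896
Youth dependency ratio = 4 379 / 18 940 × 100 = 23.1
Old-age dependency ratio = 1 896 / 18 940 × 100 = 10.0
Total dependency ratio = (4 379 + 1 896) / 18 940 × 100 = 6 275 / 18 940 × 100 = 33.1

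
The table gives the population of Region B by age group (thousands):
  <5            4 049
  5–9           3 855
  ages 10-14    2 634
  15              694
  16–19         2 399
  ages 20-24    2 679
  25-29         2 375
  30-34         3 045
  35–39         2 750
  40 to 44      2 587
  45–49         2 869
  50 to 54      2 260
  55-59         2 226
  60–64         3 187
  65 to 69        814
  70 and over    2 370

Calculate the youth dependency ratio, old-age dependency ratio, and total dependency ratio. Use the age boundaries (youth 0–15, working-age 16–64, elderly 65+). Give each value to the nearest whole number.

0–15: 4 049 + 3 855 + 2 634 + 694 = 11 232
16–64: 2 399 + 2 679 + 2 375 + 3 045 + 2 750 + 2 587 + 2 869 + 2 260 + 2 226 + 3 187 = 26 377
65+: 814 + 2 370 = 3 184
Youth dependency ratio = 11 232 / 26 377 × 100 = 43
Old-age dependency ratio = 3 184 / 26 377 × 100 = 12
Total dependency ratio = (11 232 + 3 184) / 26 377 × 100 = 14 416 / 26 377 × 100 = 55

Youth dependency ratio: 43
Old-age dependency ratio: 12
Total dependency ratio: 55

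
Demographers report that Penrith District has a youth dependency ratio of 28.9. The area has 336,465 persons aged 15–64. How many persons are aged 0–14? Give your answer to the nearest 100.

Aged 0–14: 97,200

Youth dependency ratio = youth / working-age × 100
28.9 = Y / 336,465 × 100
⇒ 97,200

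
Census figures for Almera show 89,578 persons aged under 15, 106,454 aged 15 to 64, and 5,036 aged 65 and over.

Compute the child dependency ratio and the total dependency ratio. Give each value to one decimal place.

Youth dependency ratio = 89,578 / 106,454 × 100 = 84.1
Total dependency ratio = (89,578 + 5,036) / 106,454 × 100 = 94,614 / 106,454 × 100 = 88.9

Youth dependency ratio: 84.1
Total dependency ratio: 88.9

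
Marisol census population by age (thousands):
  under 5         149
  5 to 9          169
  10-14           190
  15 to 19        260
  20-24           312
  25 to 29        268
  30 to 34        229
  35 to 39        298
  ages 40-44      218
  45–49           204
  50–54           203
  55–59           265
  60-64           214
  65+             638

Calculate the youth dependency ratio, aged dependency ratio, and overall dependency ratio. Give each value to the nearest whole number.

0–14: 149 + 169 + 190 = 508
15–64: 260 + 312 + 268 + 229 + 298 + 218 + 204 + 203 + 265 + 214 = 2471
65+: 638
Youth dependency ratio = 508 / 2471 × 100 = 21
Old-age dependency ratio = 638 / 2471 × 100 = 26
Total dependency ratio = (508 + 638) / 2471 × 100 = 1146 / 2471 × 100 = 46

Youth dependency ratio: 21
Old-age dependency ratio: 26
Total dependency ratio: 46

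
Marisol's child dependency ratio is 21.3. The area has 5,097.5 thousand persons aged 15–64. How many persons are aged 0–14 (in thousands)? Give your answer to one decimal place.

Youth dependency ratio = youth / working-age × 100
21.3 = Y / 5,097.5 × 100
⇒ 1,085.8

Aged 0–14: 1,085.8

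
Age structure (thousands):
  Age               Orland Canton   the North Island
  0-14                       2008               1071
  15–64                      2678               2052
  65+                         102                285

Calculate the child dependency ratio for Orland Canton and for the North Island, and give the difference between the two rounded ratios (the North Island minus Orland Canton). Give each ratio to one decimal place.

Orland Canton: 75.0
the North Island: 52.2
Difference: -22.8

Orland Canton: 2008 / 2678 × 100 = 75.0
the North Island: 1071 / 2052 × 100 = 52.2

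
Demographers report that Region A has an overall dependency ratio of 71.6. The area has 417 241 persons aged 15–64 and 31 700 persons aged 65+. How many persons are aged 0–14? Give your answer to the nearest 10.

Total dependency ratio = (youth + elderly) / working-age × 100
71.6 = (Y + 31 700) / 417 241 × 100
⇒ 267 040

Aged 0–14: 267 040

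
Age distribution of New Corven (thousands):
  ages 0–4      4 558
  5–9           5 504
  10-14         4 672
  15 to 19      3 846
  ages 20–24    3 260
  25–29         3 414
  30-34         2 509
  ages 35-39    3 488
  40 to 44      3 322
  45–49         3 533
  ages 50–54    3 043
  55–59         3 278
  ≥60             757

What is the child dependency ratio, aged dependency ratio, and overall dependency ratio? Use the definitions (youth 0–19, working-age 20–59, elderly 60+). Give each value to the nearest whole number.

Youth dependency ratio: 72
Old-age dependency ratio: 3
Total dependency ratio: 75

0–19: 4 558 + 5 504 + 4 672 + 3 846 = 18 580
20–59: 3 260 + 3 414 + 2 509 + 3 488 + 3 322 + 3 533 + 3 043 + 3 278 = 25 847
60+: 757
Youth dependency ratio = 18 580 / 25 847 × 100 = 72
Old-age dependency ratio = 757 / 25 847 × 100 = 3
Total dependency ratio = (18 580 + 757) / 25 847 × 100 = 19 337 / 25 847 × 100 = 75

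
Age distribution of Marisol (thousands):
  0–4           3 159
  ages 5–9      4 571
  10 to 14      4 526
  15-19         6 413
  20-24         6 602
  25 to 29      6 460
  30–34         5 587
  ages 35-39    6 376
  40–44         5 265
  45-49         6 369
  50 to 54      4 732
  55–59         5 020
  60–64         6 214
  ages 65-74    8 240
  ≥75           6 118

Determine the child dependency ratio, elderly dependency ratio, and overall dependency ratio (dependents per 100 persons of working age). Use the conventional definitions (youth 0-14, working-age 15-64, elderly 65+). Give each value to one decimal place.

Youth dependency ratio: 20.8
Old-age dependency ratio: 24.3
Total dependency ratio: 45.1

0–14: 3 159 + 4 571 + 4 526 = 12 256
15–64: 6 413 + 6 602 + 6 460 + 5 587 + 6 376 + 5 265 + 6 369 + 4 732 + 5 020 + 6 214 = 59 038
65+: 8 240 + 6 118 = 14 358
Youth dependency ratio = 12 256 / 59 038 × 100 = 20.8
Old-age dependency ratio = 14 358 / 59 038 × 100 = 24.3
Total dependency ratio = (12 256 + 14 358) / 59 038 × 100 = 26 614 / 59 038 × 100 = 45.1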